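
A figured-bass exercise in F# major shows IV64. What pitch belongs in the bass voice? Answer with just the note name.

F#

IV in F# major has root B; the chord is B-D#-F#.
The figure 64 means second inversion — the fifth is in the bass.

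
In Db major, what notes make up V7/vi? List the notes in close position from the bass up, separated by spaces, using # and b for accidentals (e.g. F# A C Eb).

V7/vi is a secondary dominant — the dominant seventh of vi. vi in Db major is Bb, so the applied chord's root is F, a perfect fifth above.
Building a dominant seventh chord on F gives F-A-C-Eb.

F A C Eb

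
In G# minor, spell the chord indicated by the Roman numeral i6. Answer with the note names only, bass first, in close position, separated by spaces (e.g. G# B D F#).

B D# G#

In G# minor, the tonic is G#, and the diatonic chord built there is a minor triad.
Stacking thirds from G# gives G#-B-D#.
The figured bass 6 indicates first inversion, placing the third (B) in the bass: B-D#-G#.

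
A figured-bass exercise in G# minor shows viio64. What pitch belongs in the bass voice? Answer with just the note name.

C#

viio in G# minor has root F##; the chord is F##-A#-C#.
The figure 64 means second inversion — the fifth is in the bass.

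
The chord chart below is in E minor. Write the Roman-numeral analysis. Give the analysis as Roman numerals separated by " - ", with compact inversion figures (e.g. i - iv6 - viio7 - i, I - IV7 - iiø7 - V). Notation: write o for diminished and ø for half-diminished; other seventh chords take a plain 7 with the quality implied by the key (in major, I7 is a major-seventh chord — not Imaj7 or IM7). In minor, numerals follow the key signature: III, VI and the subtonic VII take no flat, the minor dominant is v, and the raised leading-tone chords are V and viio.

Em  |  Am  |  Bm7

i - iv - v7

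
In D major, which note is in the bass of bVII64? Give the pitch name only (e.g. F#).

G

bVII in D major has root C; the chord is C-E-G.
The figure 64 means second inversion — the fifth is in the bass.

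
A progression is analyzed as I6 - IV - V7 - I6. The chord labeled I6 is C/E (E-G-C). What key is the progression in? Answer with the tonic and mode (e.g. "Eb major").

I6 is given as E-G-C — a major triad with root C.
If C is scale degree 1 and the mode makes that degree carry a major triad, the tonic is C and the mode is major.

C major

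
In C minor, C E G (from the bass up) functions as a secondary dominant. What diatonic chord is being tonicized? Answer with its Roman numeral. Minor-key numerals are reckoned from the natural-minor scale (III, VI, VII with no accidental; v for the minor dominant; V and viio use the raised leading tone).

iv

The chord is a major triad on C.
A dominant resolves down a perfect fifth: C → F. In C minor, F is scale degree 4, i.e. iv.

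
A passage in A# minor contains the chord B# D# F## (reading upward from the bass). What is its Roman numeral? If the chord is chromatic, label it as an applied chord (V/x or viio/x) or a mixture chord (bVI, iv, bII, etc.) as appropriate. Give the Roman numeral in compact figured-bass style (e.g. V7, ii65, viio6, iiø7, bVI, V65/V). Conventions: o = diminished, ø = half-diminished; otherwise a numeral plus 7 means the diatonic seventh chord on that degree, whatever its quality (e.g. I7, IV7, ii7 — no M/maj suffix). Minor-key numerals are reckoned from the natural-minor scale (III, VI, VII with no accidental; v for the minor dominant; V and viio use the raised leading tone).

Stacked in thirds the chord is B#-D#-F##: a minor triad on B#.
B# is the second degree of A# minor. This is the minor supertonic, borrowed from the parallel major (the Dorian ii).

ii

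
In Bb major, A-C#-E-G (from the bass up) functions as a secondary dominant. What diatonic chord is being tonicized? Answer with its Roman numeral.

iii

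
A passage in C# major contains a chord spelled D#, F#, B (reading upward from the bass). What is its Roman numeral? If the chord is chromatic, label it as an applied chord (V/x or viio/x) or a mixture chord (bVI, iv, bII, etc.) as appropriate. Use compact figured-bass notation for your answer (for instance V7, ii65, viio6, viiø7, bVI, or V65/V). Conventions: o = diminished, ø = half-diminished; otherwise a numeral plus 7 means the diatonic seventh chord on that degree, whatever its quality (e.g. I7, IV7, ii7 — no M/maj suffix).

bVII6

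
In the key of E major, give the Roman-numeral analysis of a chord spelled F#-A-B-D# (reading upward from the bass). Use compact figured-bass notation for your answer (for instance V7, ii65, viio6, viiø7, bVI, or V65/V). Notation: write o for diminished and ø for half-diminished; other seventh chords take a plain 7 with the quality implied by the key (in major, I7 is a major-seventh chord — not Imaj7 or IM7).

Stacked in thirds the chord is B-D#-F#-A: a dominant seventh chord on B.
B is scale degree 5 in E major, and a dominant seventh chord on that degree is written V7.
With F# in the bass the chord is in second inversion, so the figured bass is 43.

V43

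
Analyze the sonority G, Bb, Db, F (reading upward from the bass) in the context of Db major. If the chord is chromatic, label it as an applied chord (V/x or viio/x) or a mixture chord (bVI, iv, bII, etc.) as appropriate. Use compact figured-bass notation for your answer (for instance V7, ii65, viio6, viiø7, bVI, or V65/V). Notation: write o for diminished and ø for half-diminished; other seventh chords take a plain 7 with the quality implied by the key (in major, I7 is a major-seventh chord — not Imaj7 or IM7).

The pitches G-Bb-Db-F form a half-diminished seventh chord rooted on G.
G sits a half step below Ab (V in Db major); a diminished chord there is the applied leading-tone chord of V.

viiø7/V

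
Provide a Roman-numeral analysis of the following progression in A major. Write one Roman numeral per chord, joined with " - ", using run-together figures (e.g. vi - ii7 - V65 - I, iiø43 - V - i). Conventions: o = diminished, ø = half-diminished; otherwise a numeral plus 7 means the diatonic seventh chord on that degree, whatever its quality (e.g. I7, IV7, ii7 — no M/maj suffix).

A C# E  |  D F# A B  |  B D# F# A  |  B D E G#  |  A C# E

I - ii65 - V7/V - V43 - I

A-C#-E: major triad on A = scale degree 1 → I.
D-F#-A-B: minor seventh chord on B = scale degree 2 → ii65.
B-D#-F#-A: a dominant seventh chord on B, the applied dominant of V → V7/V.
B-D-E-G#: root E is the dominant; dominant seventh chord there is V43.
A-C#-E has root A, degree 1 in A major, so I.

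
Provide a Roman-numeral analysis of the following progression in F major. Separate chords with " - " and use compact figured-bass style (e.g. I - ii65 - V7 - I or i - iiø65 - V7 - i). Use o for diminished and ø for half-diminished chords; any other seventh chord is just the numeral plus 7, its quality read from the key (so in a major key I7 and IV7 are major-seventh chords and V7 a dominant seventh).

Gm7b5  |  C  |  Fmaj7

iiø7 - V - I7

Gm7b5 is non-diatonic — iiø7, a mixture chord from F minor.
C: root C is the dominant; major triad there is V.
Fmaj7 has root F, degree 1 in F major, so I7.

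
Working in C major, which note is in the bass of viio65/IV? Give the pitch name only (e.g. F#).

G

The applied chord viio65/IV is rooted on E: E-G-Bb-Db.
The figure 65 means first inversion — the third is in the bass.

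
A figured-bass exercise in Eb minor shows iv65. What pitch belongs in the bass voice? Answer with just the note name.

Cb

iv in Eb minor has root Ab; the chord is Ab-Cb-Eb-Gb.
The figure 65 means first inversion — the third is in the bass.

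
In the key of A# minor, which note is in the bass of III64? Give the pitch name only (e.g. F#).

III in A# minor has root C#; the chord is C#-E#-G#.
The figure 64 means second inversion — the fifth is in the bass.

G#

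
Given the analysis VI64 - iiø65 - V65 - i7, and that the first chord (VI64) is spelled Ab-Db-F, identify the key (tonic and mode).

F minor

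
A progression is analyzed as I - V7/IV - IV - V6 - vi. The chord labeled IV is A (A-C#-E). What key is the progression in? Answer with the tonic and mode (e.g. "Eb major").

The anchor chord is a major triad on A, labeled IV.
Counting down 3 scale steps from A places the tonic on E; a major triad on degree 4 is diatonic only in major.

E major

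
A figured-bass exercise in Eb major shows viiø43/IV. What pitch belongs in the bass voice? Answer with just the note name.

The applied chord viiø43/IV is rooted on G: G-Bb-Db-F.
The figure 43 means second inversion — the fifth is in the bass.

Db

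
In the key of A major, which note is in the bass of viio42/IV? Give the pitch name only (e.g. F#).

Bb

The applied chord viio42/IV is rooted on C#: C#-E-G-Bb.
The figure 42 means third inversion — the seventh is in the bass.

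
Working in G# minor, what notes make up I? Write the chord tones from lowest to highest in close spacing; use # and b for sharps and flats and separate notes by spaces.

I is the major tonic (Picardy third), borrowed from the parallel major. In G# minor that root is G#.
So the chord is G#-B#-D#.

G# B# D#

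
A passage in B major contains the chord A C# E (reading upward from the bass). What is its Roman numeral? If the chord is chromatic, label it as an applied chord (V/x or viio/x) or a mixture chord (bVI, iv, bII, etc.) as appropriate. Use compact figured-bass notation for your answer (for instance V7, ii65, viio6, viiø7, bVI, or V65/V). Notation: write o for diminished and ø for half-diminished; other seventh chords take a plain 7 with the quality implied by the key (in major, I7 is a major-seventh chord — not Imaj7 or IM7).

bVII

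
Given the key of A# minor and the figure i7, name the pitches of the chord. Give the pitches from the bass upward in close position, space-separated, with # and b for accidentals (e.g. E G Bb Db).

A# C# E# G#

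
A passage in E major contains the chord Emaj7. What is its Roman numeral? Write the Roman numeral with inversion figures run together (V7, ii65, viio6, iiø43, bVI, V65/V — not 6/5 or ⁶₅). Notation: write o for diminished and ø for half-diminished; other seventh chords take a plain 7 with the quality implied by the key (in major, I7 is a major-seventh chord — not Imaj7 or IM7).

I7

The pitches E-G#-B-D# form a major seventh chord rooted on E.
In E major, E is the tonic; the diatonic major seventh chord there is I7.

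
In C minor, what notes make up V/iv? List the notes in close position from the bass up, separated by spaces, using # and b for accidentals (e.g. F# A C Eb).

The slash means an applied dominant: we want the dominant of iv. In C minor, iv is F minor, and its dominant is built on C.
Building a major triad on C gives C-E-G.

C E G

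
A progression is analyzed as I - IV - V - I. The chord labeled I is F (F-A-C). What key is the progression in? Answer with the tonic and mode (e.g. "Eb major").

The anchor chord is a major triad on F, labeled I.
If F is scale degree 1 and the mode makes that degree carry a major triad, the tonic is F and the mode is major.

F major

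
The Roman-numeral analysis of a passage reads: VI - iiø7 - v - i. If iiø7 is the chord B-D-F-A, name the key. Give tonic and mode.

A minor

The anchor chord is a half-diminished seventh chord on B, labeled iiø7.
Counting down one scale step from B places the tonic on A; a half-diminished seventh chord on degree 2 is diatonic only in minor.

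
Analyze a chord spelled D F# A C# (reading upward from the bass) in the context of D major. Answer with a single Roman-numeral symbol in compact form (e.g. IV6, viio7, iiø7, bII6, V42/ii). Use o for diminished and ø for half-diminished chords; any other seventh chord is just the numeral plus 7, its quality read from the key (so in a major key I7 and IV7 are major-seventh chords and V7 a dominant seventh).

I7

The pitches D-F#-A-C# form a major seventh chord rooted on D.
In D major, D is the tonic; the diatonic major seventh chord there is I7.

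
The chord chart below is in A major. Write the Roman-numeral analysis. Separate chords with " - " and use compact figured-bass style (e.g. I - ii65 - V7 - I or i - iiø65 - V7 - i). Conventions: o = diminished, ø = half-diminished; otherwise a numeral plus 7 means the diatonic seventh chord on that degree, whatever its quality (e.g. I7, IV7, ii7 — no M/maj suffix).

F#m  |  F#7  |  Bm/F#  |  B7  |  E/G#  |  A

vi - V7/ii - ii64 - V7/V - V6 - I

F#m: root F# is the submediant; minor triad there is vi.
F#7: a dominant seventh chord on F#, the applied dominant of ii → V7/ii.
Bm/F# has root B, degree 2 in A major, so ii64.
B7: chromatic; B is V of V, so V7/V.
E/G#: major triad on E = scale degree 5 → V6.
A: root A is the tonic; major triad there is I.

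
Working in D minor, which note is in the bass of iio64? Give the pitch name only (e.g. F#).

Bb

iio in D minor has root E; the chord is E-G-Bb.
The figure 64 means second inversion — the fifth is in the bass.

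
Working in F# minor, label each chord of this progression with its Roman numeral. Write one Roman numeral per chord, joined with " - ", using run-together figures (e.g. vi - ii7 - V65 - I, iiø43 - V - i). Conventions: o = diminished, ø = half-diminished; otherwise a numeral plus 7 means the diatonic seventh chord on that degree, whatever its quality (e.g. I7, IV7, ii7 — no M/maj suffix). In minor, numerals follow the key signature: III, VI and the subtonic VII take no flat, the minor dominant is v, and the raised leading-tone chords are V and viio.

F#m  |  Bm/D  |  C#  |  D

i - iv6 - V - VI

F#m has root F#, degree 1 in F# minor, so i.
Bm/D has root B, degree 4 in F# minor, so iv6.
C#: major triad on C# = scale degree 5 → V.
D has root D, degree 6 in F# minor, so VI.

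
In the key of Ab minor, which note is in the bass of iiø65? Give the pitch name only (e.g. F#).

iiø in Ab minor has root Bb; the chord is Bb-Db-Fb-Ab.
The figure 65 means first inversion — the third is in the bass.

Db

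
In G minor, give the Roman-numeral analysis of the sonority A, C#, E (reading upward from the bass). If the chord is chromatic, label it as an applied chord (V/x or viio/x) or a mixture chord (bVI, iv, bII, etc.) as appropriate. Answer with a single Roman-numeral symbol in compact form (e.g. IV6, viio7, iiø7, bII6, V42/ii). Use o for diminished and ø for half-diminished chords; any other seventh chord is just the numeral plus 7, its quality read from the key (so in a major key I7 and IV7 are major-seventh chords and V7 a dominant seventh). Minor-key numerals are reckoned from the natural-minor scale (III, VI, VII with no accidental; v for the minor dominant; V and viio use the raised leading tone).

V/V

The pitches A-C#-E form a major triad rooted on A.
A is not a diatonic chord root with this quality in G minor, but it lies a perfect fifth above D (V), so the chord functions as an applied dominant of V.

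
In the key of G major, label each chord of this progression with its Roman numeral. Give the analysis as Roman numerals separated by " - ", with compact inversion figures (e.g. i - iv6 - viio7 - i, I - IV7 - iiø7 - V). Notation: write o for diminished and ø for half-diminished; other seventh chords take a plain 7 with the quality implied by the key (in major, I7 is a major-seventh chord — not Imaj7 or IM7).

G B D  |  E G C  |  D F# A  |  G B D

G-B-D: root G is the tonic; major triad there is I.
E-G-C: root C is the subdominant; major triad there is IV6.
D-F#-A: major triad on D = scale degree 5 → V.
G-B-D has root G, degree 1 in G major, so I.

I - IV6 - V - I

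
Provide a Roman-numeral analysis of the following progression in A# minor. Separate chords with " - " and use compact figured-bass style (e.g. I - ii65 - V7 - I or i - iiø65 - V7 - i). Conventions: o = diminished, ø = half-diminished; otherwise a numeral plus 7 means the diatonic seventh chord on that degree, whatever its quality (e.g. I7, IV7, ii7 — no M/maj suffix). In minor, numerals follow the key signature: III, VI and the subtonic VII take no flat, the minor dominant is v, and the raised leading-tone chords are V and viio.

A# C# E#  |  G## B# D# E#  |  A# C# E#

A#-C#-E# has root A#, degree 1 in A# minor, so i.
G##-B#-D#-E#: dominant seventh chord on E# = scale degree 5 → V65.
A#-C#-E#: root A# is the tonic; minor triad there is i.

i - V65 - i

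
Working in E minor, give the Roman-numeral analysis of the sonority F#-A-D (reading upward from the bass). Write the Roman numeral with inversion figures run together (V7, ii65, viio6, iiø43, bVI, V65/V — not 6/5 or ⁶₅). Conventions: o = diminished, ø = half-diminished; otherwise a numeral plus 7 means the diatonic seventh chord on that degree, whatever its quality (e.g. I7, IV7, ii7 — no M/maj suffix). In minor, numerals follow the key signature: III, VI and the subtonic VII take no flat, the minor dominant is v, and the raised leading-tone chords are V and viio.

The pitches D-F#-A form a major triad rooted on D.
In E minor, D is the subtonic; the diatonic major triad there is VII.
With F# in the bass the chord is in first inversion, so the figured bass is 6.

VII6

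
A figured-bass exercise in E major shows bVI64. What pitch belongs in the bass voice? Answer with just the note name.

bVI in E major has root C; the chord is C-E-G.
The figure 64 means second inversion — the fifth is in the bass.

G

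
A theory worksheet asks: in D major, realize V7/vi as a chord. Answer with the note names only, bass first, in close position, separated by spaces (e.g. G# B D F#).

The slash means an applied dominant: we want the dominant of vi. In D major, vi is B minor, and its dominant is built on F#.
Building a dominant seventh chord on F# gives F#-A#-C#-E.

F# A# C# E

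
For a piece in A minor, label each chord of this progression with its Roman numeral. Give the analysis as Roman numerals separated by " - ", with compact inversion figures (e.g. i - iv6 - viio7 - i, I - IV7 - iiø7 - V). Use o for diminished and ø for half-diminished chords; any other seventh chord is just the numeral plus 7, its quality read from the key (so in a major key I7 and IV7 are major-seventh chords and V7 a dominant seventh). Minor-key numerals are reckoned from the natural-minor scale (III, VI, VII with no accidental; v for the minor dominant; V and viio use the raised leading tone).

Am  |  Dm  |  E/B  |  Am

Am: root A is the tonic; minor triad there is i.
Dm: minor triad on D = scale degree 4 → iv.
E/B: root E is the dominant; major triad there is V64.
Am: minor triad on A = scale degree 1 → i.

i - iv - V64 - i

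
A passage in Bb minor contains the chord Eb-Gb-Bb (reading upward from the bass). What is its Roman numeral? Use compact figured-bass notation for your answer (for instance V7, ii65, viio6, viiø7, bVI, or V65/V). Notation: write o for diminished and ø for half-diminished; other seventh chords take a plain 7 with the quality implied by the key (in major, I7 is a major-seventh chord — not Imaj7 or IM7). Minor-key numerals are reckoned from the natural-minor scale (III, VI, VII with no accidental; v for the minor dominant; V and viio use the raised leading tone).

Stacked in thirds the chord is Eb-Gb-Bb: a minor triad on Eb.
Eb is scale degree 4 in Bb minor, and a minor triad on that degree is written iv.

iv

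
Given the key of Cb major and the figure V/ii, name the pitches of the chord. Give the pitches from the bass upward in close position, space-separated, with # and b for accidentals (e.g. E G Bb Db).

The slash means an applied dominant: we want the dominant of ii. In Cb major, ii is Db minor, and its dominant is built on Ab.
Building a major triad on Ab gives Ab-C-Eb.

Ab C Eb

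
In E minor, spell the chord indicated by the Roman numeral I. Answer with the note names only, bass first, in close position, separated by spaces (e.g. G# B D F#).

E G# B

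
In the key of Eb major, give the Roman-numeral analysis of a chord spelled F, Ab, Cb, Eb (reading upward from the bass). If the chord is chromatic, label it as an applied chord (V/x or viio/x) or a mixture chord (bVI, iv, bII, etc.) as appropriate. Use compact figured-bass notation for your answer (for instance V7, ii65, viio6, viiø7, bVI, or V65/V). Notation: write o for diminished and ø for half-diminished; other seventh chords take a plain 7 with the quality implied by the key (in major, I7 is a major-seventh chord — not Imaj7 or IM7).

The pitches F-Ab-Cb-Eb form a half-diminished seventh chord rooted on F.
F is the second degree of Eb major. This is the half-diminished supertonic seventh, borrowed from the parallel minor.

iiø7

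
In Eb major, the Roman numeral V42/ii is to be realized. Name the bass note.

The applied chord V42/ii is rooted on C: C-E-G-Bb.
The figure 42 means third inversion — the seventh is in the bass.

Bb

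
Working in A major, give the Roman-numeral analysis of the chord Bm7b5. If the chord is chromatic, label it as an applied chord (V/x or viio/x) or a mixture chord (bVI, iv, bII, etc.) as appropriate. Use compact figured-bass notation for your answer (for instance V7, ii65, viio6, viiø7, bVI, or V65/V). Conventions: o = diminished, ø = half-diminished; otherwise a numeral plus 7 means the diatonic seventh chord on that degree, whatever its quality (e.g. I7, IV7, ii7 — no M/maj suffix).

The pitches B-D-F-A form a half-diminished seventh chord rooted on B.
B is the second degree of A major. This is the half-diminished supertonic seventh, borrowed from the parallel minor.

iiø7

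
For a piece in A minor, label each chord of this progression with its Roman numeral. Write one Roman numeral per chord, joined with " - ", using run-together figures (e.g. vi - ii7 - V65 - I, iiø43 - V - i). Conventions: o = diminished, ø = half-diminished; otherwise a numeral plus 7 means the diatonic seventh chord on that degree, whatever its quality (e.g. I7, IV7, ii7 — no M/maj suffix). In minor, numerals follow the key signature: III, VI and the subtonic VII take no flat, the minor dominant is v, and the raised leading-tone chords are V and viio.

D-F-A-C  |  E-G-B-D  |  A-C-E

iv7 - v7 - i

D-F-A-C has root D, degree 4 in A minor, so iv7.
E-G-B-D has root E, degree 5 in A minor, so v7.
A-C-E: minor triad on A = scale degree 1 → i.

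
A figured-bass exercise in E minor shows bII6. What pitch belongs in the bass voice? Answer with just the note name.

A

bII in E minor has root F; the chord is F-A-C.
The figure 6 means first inversion — the third is in the bass.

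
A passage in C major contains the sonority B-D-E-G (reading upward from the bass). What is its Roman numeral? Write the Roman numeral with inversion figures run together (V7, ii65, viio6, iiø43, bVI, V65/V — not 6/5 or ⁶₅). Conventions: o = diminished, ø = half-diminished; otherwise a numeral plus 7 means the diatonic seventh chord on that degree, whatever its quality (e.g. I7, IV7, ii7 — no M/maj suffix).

iii43

The pitches E-G-B-D form a minor seventh chord rooted on E.
E is scale degree 3 in C major, and a minor seventh chord on that degree is written iii7.
With B in the bass the chord is in second inversion, so the figured bass is 43.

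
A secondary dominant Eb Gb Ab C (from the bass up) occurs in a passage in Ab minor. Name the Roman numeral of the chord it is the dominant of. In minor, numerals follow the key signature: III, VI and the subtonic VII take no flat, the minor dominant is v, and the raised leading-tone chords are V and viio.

The chord is a dominant seventh chord on Ab.
A dominant resolves down a perfect fifth: Ab → Db. In Ab minor, Db is scale degree 4, i.e. iv.

iv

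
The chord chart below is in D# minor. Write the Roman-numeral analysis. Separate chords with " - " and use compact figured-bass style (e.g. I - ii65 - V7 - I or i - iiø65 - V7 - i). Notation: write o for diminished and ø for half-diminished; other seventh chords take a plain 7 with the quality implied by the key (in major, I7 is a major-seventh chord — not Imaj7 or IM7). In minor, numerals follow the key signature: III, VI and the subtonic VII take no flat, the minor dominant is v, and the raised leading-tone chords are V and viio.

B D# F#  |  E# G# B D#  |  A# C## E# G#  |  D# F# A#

B-D#-F#: root B is the submediant; major triad there is VI.
E#-G#-B-D#: root E# is the supertonic; half-diminished seventh chord there is iiø7.
A#-C##-E#-G#: root A# is the dominant; dominant seventh chord there is V7.
D#-F#-A#: root D# is the tonic; minor triad there is i.

VI - iiø7 - V7 - i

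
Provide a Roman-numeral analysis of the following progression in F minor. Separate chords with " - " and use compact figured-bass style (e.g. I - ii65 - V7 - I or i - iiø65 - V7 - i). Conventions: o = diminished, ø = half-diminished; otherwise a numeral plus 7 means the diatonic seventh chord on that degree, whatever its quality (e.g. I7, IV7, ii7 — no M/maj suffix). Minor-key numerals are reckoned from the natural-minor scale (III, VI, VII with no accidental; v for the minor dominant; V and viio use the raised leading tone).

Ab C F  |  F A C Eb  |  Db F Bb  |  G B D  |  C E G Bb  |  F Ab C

i6 - V7/iv - iv6 - V/V - V7 - i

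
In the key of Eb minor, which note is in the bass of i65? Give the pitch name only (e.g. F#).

Gb

i in Eb minor has root Eb; the chord is Eb-Gb-Bb-Db.
The figure 65 means first inversion — the third is in the bass.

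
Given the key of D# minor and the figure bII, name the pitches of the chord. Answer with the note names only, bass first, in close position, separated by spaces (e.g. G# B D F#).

bII is the Neapolitan chord — a major triad on the lowered second degree. In D# minor that root is E.
So the chord is E-G#-B.

E G# B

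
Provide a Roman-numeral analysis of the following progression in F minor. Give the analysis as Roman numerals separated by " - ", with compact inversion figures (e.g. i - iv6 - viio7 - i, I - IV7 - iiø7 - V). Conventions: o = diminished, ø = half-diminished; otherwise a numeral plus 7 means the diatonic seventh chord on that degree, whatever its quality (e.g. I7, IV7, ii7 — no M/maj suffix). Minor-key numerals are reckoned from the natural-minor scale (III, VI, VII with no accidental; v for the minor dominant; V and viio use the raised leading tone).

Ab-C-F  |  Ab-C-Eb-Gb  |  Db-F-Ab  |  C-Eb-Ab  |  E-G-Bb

Ab-C-F has root F, degree 1 in F minor, so i6.
Ab-C-Eb-Gb is the secondary dominant of VI (dominant seventh chord on Ab): V7/VI.
Db-F-Ab has root Db, degree 6 in F minor, so VI.
C-Eb-Ab: major triad on Ab = scale degree 3 → III6.
E-G-Bb: root E is the leading tone; diminished triad there is viio.

i6 - V7/VI - VI - III6 - viio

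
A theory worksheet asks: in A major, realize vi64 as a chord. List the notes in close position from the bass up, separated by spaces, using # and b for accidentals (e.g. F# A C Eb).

C# F# A

The numeral's case and figure indicate a minor triad. In A major its root, scale degree 6, is F#.
That chord is spelled F#-A-C#.
With the 64 figure the chord is in second inversion; from the bass C# upward in close position it reads C#-F#-A.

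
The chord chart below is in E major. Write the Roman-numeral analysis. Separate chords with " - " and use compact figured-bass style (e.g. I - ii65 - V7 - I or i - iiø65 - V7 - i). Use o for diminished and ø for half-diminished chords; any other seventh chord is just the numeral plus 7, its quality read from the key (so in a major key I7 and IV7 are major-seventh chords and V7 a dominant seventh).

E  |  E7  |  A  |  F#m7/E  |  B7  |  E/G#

I - V7/IV - IV - ii42 - V7 - I6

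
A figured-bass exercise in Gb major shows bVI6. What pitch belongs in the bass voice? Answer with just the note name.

Gb

bVI in Gb major has root Ebb; the chord is Ebb-Gb-Bbb.
The figure 6 means first inversion — the third is in the bass.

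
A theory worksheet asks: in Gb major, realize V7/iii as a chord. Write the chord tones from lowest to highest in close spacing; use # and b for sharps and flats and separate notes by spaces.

F A C Eb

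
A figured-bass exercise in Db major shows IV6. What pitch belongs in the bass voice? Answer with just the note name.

IV in Db major has root Gb; the chord is Gb-Bb-Db.
The figure 6 means first inversion — the third is in the bass.

Bb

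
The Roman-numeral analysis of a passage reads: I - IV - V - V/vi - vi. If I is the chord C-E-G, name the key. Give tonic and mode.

I is given as C-E-G — a major triad with root C.
If C is scale degree 1 and the mode makes that degree carry a major triad, the tonic is C and the mode is major.

C major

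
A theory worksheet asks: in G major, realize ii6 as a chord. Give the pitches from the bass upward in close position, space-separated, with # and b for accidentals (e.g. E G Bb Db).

C E A

The numeral's case and figure indicate a minor triad. In G major its root, scale degree 2, is A.
Stacking thirds from A gives A-C-E.
With the 6 figure the chord is in first inversion; from the bass C upward in close position it reads C-E-A.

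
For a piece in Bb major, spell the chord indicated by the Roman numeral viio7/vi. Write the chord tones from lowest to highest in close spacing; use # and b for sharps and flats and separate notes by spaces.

viio7/vi is a secondary leading-tone chord. The target vi is G in Bb major; the applied chord is rooted a semitone below, on F#.
Building a fully diminished seventh chord on F# gives F#-A-C-Eb.

F# A C Eb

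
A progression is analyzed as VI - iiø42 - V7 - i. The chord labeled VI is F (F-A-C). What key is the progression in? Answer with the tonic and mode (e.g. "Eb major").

A minor

VI is given as F-A-C — a major triad with root F.
If F is scale degree 6 and the mode makes that degree carry a major triad, the tonic is A and the mode is minor.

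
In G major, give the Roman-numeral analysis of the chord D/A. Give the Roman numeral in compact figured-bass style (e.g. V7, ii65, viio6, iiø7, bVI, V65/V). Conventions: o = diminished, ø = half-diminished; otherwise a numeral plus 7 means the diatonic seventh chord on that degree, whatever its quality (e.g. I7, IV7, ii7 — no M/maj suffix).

V64

The pitches D-F#-A form a major triad rooted on D.
D is scale degree 5 in G major, and a major triad on that degree is written V.
With A in the bass the chord is in second inversion, so the figured bass is 64.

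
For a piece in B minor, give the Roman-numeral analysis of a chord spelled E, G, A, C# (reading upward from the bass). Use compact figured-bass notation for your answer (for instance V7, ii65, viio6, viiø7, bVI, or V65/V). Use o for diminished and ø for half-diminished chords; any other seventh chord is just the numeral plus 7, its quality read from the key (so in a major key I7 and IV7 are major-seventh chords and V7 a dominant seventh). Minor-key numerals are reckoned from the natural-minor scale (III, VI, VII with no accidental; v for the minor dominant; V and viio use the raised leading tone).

Stacked in thirds the chord is A-C#-E-G: a dominant seventh chord on A.
In B minor, A is the subtonic; the diatonic dominant seventh chord there is VII7.
With E in the bass the chord is in second inversion, so the figured bass is 43.

VII43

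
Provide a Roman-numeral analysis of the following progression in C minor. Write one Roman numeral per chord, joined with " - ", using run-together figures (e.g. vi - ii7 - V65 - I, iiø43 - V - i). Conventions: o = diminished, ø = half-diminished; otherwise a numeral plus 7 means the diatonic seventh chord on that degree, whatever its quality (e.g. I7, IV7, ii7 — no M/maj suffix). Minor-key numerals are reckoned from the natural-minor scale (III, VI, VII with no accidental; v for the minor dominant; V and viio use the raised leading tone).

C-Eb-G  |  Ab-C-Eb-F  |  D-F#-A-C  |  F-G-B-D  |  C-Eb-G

C-Eb-G: root C is the tonic; minor triad there is i.
Ab-C-Eb-F: minor seventh chord on F = scale degree 4 → iv65.
D-F#-A-C: a dominant seventh chord on D, the applied dominant of V → V7/V.
F-G-B-D: dominant seventh chord on G = scale degree 5 → V42.
C-Eb-G: minor triad on C = scale degree 1 → i.

i - iv65 - V7/V - V42 - i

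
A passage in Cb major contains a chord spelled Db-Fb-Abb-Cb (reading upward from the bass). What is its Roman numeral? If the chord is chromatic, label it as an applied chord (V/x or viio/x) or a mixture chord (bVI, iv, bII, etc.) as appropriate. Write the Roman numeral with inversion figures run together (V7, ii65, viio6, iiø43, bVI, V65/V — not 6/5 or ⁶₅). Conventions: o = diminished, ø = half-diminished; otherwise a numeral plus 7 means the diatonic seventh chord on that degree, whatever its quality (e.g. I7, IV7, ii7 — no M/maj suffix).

Stacked in thirds the chord is Db-Fb-Abb-Cb: a half-diminished seventh chord on Db.
Db is the second degree of Cb major. This is the half-diminished supertonic seventh, borrowed from the parallel minor.

iiø7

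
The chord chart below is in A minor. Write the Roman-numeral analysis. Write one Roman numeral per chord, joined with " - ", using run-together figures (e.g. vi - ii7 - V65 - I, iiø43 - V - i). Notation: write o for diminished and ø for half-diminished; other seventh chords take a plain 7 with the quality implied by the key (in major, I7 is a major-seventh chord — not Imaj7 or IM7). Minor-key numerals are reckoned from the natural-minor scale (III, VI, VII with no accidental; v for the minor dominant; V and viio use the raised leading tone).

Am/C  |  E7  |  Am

i6 - V7 - i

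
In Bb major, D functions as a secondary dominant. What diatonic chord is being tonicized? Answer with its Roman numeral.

The chord is a major triad on D.
A dominant resolves down a perfect fifth: D → G. In Bb major, G is scale degree 6, i.e. vi.

vi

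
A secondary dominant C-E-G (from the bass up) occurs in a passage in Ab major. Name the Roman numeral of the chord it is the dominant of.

vi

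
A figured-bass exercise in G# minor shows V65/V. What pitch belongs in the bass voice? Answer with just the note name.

C##

The applied chord V65/V is rooted on A#: A#-C##-E#-G#.
The figure 65 means first inversion — the third is in the bass.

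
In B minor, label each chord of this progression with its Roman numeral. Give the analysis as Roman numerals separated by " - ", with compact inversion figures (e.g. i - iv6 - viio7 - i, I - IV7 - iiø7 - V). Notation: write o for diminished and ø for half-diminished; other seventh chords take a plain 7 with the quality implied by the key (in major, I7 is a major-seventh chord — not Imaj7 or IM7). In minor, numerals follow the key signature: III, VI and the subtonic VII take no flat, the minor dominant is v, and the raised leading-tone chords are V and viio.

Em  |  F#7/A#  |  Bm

iv - V65 - i

Em has root E, degree 4 in B minor, so iv.
F#7/A#: root F# is the dominant; dominant seventh chord there is V65.
Bm: root B is the tonic; minor triad there is i.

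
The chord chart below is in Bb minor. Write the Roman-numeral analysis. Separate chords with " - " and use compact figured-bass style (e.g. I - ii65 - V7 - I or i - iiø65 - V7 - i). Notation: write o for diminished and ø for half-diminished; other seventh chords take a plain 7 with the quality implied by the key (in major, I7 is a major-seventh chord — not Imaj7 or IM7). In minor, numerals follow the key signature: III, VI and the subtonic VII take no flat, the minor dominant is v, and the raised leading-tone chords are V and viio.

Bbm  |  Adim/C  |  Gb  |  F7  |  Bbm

i - viio6 - VI - V7 - i

Bbm: minor triad on Bb = scale degree 1 → i.
Adim/C: root A is the leading tone; diminished triad there is viio6.
Gb has root Gb, degree 6 in Bb minor, so VI.
F7: root F is the dominant; dominant seventh chord there is V7.
Bbm: root Bb is the tonic; minor triad there is i.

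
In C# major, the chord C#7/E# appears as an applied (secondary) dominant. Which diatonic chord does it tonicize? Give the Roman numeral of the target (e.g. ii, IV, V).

The chord is a dominant seventh chord on C#.
A dominant resolves down a perfect fifth: C# → F#. In C# major, F# is scale degree 4, i.e. IV.

IV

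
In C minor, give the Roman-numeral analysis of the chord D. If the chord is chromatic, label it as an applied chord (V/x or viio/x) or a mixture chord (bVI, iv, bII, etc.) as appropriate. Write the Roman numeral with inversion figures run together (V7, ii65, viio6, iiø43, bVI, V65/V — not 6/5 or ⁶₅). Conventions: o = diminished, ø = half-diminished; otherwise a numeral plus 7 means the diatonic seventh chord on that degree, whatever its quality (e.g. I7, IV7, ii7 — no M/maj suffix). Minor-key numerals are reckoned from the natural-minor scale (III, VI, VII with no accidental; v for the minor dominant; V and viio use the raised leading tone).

Stacked in thirds the chord is D-F#-A: a major triad on D.
D is not a diatonic chord root with this quality in C minor, but it lies a perfect fifth above G (V), so the chord functions as an applied dominant of V.

V/V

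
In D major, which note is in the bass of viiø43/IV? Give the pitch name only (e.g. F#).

C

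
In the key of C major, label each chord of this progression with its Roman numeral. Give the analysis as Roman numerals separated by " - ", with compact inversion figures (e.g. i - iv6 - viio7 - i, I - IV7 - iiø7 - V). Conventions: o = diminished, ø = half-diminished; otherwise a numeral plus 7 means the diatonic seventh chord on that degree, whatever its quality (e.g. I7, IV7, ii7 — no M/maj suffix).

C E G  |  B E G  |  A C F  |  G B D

I - iii64 - IV6 - V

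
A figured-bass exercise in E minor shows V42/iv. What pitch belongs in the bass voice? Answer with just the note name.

The applied chord V42/iv is rooted on E: E-G#-B-D.
The figure 42 means third inversion — the seventh is in the bass.

D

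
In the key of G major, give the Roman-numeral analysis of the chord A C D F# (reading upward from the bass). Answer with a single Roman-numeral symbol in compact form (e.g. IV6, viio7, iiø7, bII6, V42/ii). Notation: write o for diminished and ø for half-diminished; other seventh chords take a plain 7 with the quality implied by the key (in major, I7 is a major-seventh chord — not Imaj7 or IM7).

V43

Stacked in thirds the chord is D-F#-A-C: a dominant seventh chord on D.
D is scale degree 5 in G major, and a dominant seventh chord on that degree is written V7.
With A in the bass the chord is in second inversion, so the figured bass is 43.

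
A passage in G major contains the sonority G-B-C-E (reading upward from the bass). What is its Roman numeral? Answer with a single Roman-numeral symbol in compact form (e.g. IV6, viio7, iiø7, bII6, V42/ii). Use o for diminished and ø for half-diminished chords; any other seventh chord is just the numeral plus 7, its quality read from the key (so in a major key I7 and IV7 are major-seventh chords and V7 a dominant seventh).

IV43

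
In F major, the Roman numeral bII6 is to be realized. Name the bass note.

Bb

bII in F major has root Gb; the chord is Gb-Bb-Db.
The figure 6 means first inversion — the third is in the bass.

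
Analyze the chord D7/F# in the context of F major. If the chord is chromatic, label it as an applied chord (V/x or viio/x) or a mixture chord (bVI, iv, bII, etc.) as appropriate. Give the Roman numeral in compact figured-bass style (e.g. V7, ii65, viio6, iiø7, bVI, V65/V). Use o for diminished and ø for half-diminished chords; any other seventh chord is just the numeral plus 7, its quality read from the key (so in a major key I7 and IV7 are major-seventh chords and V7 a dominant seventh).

V65/ii

Stacked in thirds the chord is D-F#-A-C: a dominant seventh chord on D.
D is not a diatonic chord root with this quality in F major, but it lies a perfect fifth above G (ii), so the chord functions as an applied dominant of ii.
With F# in the bass the chord is in first inversion, so the figured bass is 65.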